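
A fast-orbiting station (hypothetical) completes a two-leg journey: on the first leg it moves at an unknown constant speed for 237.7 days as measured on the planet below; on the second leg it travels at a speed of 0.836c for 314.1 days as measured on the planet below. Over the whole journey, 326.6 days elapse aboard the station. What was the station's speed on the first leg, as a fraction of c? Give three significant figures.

β = 0.761

Leg 1: speed unknown; τ_1 = 237.7/γ_1.
Leg 2: γ = 1/√(1 − 0.836²) = 1/√0.3011 = 1.822; τ_2 = 314.1/1.822 = 172.4 days.
Total proper time: τ_1 + 172.4 = 326.6, so τ_1 = 326.6 − 172.4 = 154.2 days.
γ_1 = 237.7/154.2 = 1.541; β = √(1 − 1/γ²) = √0.5789.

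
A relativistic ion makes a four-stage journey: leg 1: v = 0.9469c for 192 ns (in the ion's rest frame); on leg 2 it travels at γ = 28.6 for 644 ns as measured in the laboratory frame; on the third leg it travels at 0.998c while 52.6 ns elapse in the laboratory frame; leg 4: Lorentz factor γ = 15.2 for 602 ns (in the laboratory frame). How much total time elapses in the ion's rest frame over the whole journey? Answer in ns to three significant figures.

Leg 1: 192 ns is already measured in the ion's rest frame.
Leg 2: γ = 28.6; τ_2 = 644/28.60 = 22.52 ns.
Leg 3: γ = 1/√(1 − 0.998²) = 1/√0.003996 = 15.82; τ_3 = 52.6/15.82 = 3.325 ns.
Leg 4: γ = 15.2; τ_4 = 602/15.20 = 39.61 ns.
Total: 192.0 + 22.52 + 3.325 + 39.61 ns.

τ = 257 ns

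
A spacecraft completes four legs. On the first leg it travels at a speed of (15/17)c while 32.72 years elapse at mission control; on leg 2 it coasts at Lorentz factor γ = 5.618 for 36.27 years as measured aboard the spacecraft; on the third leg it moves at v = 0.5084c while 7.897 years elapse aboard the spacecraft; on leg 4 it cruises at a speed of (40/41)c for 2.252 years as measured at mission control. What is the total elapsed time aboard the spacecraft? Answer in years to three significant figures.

τ = 60.1 years

Leg 1: γ = 1/√(1 − (15/17)²) = 17/8 = 2.125; τ_1 = 32.72/2.125 = 15.40 years.
Leg 2: 36.27 years is already measured aboard the spacecraft.
Leg 3: 7.897 years is already measured aboard the spacecraft.
Leg 4: γ = 1/√(1 − (40/41)²) = 41/9 ≈ 4.556; τ_4 = 2.252/4.556 = 0.4943 years.
Total: 15.40 + 36.27 + 7.897 + 0.4943 years.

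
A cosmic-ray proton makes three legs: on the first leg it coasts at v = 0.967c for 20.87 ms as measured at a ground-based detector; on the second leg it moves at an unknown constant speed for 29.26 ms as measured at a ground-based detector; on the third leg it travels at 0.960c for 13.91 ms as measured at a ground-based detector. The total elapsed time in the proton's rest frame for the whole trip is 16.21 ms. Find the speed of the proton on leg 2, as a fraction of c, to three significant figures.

Leg 1: γ = 1/√(1 − 0.967²) = 1/√0.06491 = 3.925; τ_1 = 20.87/3.925 = 5.317 ms.
Leg 2: speed unknown; τ_2 = 29.26/γ_2.
Leg 3: γ = 1/√(1 − 0.960²) = 25/7 ≈ 3.571; τ_3 = 13.91/3.571 = 3.895 ms.
Total proper time: 5.317 + τ_2 + 3.895 = 16.21, so τ_2 = 16.21 − 9.212 = 6.998 ms.
γ_2 = 29.26/6.998 = 4.181; β = √(1 − 1/γ²) = √0.9428.

β = 0.971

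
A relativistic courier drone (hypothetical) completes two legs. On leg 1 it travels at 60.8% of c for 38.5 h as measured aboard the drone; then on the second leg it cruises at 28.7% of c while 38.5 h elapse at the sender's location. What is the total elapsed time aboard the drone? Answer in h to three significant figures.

Leg 1: 38.5 h is already measured aboard the drone.
Leg 2: β = 0.287; γ = 1/√(1 − 0.287²) = 1/√0.9176 = 1.044; τ_2 = 38.5/1.044 = 36.88 h.
Total: 38.50 + 36.88 h.

τ = 75.4 h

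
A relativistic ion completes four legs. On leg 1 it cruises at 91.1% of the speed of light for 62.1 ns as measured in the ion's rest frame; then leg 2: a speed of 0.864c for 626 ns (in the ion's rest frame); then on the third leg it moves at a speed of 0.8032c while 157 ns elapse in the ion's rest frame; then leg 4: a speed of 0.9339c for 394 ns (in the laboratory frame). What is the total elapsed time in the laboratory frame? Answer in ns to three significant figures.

Δt = 2050 ns

Leg 1: β = 0.911; γ = 1/√(1 − 0.911²) = 1/√0.1701 = 2.425; Δt_1 = 2.425 × 62.1 = 150.6 ns.
Leg 2: γ = 1/√(1 − 0.864²) = 1/√0.2535 = 1.986; Δt_2 = 1.986 × 626 = 1243 ns.
Leg 3: γ = 1/√(1 − 0.8032²) = 1/√0.3549 = 1.679; Δt_3 = 1.679 × 157 = 263.6 ns.
Leg 4: 394 ns is already measured in the laboratory frame.
Total: 150.6 + 1243 + 263.6 + 394.0 ns.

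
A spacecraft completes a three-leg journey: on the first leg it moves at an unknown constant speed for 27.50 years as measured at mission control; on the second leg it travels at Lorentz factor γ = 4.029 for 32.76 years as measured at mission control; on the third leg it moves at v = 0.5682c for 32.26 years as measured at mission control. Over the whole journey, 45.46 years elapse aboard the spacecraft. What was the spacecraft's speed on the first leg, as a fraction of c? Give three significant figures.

β = 0.920

Leg 1: speed unknown; τ_1 = 27.50/γ_1.
Leg 2: γ = 4.029; τ_2 = 32.76/4.029 = 8.131 years.
Leg 3: γ = 1/√(1 − 0.5682²) = 1/√0.6771 = 1.215; τ_3 = 32.26/1.215 = 26.55 years.
Total proper time: τ_1 + 8.131 + 26.55 = 45.46, so τ_1 = 45.46 − 34.68 = 10.78 years.
γ_1 = 27.50/10.78 = 2.550; β = √(1 − 1/γ²) = √0.8463.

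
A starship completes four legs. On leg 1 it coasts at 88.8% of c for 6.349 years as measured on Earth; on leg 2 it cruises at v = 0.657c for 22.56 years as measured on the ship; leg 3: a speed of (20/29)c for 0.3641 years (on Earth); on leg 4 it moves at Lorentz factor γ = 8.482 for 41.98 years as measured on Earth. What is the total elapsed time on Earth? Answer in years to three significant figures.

Leg 1: 6.349 years is already measured on Earth.
Leg 2: γ = 1/√(1 − 0.657²) = 1/√0.5684 = 1.326; Δt_2 = 1.326 × 22.56 = 29.92 years.
Leg 3: 0.3641 years is already measured on Earth.
Leg 4: 41.98 years is already measured on Earth.
Total: 6.349 + 29.92 + 0.3641 + 41.98 years.

Δt = 78.6 years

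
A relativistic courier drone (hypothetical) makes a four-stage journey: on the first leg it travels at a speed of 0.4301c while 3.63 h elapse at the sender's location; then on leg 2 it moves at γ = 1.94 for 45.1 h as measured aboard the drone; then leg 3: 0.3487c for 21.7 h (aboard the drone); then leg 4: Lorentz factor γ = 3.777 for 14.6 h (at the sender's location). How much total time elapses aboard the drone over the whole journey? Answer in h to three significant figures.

Leg 1: γ = 1/√(1 − 0.4301²) = 1/√0.8150 = 1.108; τ_1 = 3.63/1.108 = 3.277 h.
Leg 2: 45.1 h is already measured aboard the drone.
Leg 3: 21.7 h is already measured aboard the drone.
Leg 4: γ = 3.777; τ_4 = 14.6/3.777 = 3.866 h.
Total: 3.277 + 45.10 + 21.70 + 3.866 h.

τ = 73.9 h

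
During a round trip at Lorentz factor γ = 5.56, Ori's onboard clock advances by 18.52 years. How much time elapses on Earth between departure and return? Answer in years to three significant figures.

Δt = 103 years

γ = 5.56
Earth-frame duration is the dilated interval: Δt = γτ = 5.560 × 18.52 years.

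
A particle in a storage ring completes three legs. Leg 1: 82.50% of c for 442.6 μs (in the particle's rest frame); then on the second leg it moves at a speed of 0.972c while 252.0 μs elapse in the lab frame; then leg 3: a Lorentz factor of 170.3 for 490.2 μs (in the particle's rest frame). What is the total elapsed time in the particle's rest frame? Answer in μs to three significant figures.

Leg 1: 442.6 μs is already measured in the particle's rest frame.
Leg 2: γ = 1/√(1 − 0.972²) = 1/√0.05522 = 4.256; τ_2 = 252.0/4.256 = 59.22 μs.
Leg 3: 490.2 μs is already measured in the particle's rest frame.
Total: 442.6 + 59.22 + 490.2 μs.

τ = 992 μs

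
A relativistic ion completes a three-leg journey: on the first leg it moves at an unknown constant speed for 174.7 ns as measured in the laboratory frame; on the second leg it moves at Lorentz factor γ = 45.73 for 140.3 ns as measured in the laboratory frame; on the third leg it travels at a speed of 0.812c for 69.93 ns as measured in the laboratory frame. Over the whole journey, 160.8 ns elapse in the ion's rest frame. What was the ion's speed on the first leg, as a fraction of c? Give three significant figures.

β = 0.743

Leg 1: speed unknown; τ_1 = 174.7/γ_1.
Leg 2: γ = 45.73; τ_2 = 140.3/45.73 = 3.068 ns.
Leg 3: γ = 1/√(1 − 0.812²) = 1/√0.3407 = 1.713; τ_3 = 69.93/1.713 = 40.82 ns.
Total proper time: τ_1 + 3.068 + 40.82 = 160.8, so τ_1 = 160.8 − 43.88 = 116.9 ns.
γ_1 = 174.7/116.9 = 1.494; β = √(1 − 1/γ²) = √0.5521.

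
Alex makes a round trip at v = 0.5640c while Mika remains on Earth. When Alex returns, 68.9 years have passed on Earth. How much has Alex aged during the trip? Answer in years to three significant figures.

γ = 1/√(1 − 0.5640²) = 1/√0.6819 = 1.211
Alex's clock measures proper time along the trip: τ = Δt/γ = 68.9/1.211 years.

τ = 56.9 years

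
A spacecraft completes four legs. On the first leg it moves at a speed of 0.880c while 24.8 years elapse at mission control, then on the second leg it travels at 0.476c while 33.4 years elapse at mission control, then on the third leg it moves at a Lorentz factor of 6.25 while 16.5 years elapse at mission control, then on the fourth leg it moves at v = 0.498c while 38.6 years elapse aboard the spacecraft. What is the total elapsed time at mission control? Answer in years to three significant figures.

Δt = 119 years

Leg 1: 24.8 years is already measured at mission control.
Leg 2: 33.4 years is already measured at mission control.
Leg 3: 16.5 years is already measured at mission control.
Leg 4: γ = 1/√(1 − 0.498²) = 1/√0.7520 = 1.153; Δt_4 = 1.153 × 38.6 = 44.51 years.
Total: 24.80 + 33.40 + 16.50 + 44.51 years.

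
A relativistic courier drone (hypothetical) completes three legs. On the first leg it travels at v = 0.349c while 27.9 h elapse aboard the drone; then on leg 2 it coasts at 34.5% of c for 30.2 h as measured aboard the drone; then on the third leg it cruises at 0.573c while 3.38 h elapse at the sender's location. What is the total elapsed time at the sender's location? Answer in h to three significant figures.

Δt = 65.3 h

Leg 1: γ = 1/√(1 − 0.349²) = 1/√0.8782 = 1.067; Δt_1 = 1.067 × 27.9 = 29.77 h.
Leg 2: β = 0.345; γ = 1/√(1 − 0.345²) = 1/√0.8810 = 1.065; Δt_2 = 1.065 × 30.2 = 32.18 h.
Leg 3: 3.38 h is already measured at the sender's location.
Total: 29.77 + 32.18 + 3.380 h.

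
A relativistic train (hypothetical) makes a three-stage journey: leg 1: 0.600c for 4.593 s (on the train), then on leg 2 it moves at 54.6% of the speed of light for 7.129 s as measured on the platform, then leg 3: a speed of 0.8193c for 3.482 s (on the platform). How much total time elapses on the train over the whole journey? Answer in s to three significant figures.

Leg 1: 4.593 s is already measured on the train.
Leg 2: β = 0.546; γ = 1/√(1 − 0.546²) = 1/√0.7019 = 1.194; τ_2 = 7.129/1.194 = 5.973 s.
Leg 3: γ = 1/√(1 − 0.8193²) = 1/√0.3287 = 1.744; τ_3 = 3.482/1.744 = 1.996 s.
Total: 4.593 + 5.973 + 1.996 s.

τ = 12.6 s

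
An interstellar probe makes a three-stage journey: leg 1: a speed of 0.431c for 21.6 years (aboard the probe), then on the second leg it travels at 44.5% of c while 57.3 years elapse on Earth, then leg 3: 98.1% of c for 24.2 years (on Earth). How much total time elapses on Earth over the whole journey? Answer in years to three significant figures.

Leg 1: γ = 1/√(1 − 0.431²) = 1/√0.8142 = 1.108; Δt_1 = 1.108 × 21.6 = 23.94 years.
Leg 2: 57.3 years is already measured on Earth.
Leg 3: 24.2 years is already measured on Earth.
Total: 23.94 + 57.30 + 24.20 years.

Δt = 105 years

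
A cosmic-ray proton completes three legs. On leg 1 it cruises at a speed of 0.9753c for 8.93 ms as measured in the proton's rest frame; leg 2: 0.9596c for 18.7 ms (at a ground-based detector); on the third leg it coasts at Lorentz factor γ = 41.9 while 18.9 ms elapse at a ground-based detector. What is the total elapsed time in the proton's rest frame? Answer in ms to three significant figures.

Leg 1: 8.93 ms is already measured in the proton's rest frame.
Leg 2: γ = 1/√(1 − 0.9596²) = 1/√0.07917 = 3.554; τ_2 = 18.7/3.554 = 5.262 ms.
Leg 3: γ = 41.9; τ_3 = 18.9/41.90 = 0.4511 ms.
Total: 8.930 + 5.262 + 0.4511 ms.

τ = 14.6 ms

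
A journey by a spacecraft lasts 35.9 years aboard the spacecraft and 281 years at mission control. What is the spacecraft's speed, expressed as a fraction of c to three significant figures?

The proper time is measured aboard the spacecraft (both events occur at the spacecraft's location); Δt is measured at mission control. γ = Δt/τ = 281/35.9 = 7.827.
β = √(1 − 1/γ²) = √(1 − 0.01632) = √0.9837

v = 0.992c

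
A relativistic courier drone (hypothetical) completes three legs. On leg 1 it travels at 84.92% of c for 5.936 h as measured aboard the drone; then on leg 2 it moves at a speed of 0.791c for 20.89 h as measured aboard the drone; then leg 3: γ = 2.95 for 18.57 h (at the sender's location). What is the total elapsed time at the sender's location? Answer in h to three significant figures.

Leg 1: β = 0.8492; γ = 1/√(1 − 0.8492²) = 1/√0.2789 = 1.894; Δt_1 = 1.894 × 5.936 = 11.24 h.
Leg 2: γ = 1/√(1 − 0.791²) = 1/√0.3743 = 1.634; Δt_2 = 1.634 × 20.89 = 34.14 h.
Leg 3: 18.57 h is already measured at the sender's location.
Total: 11.24 + 34.14 + 18.57 h.

Δt = 64.0 h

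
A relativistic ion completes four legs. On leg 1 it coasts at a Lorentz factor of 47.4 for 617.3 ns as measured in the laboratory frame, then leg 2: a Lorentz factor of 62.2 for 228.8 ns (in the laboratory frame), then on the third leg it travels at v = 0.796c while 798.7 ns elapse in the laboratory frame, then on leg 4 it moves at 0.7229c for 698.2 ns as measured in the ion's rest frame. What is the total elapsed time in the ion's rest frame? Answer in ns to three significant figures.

τ = 1200 ns

Leg 1: γ = 47.4; τ_1 = 617.3/47.40 = 13.02 ns.
Leg 2: γ = 62.2; τ_2 = 228.8/62.20 = 3.678 ns.
Leg 3: γ = 1/√(1 − 0.796²) = 1/√0.3664 = 1.652; τ_3 = 798.7/1.652 = 483.5 ns.
Leg 4: 698.2 ns is already measured in the ion's rest frame.
Total: 13.02 + 3.678 + 483.5 + 698.2 ns.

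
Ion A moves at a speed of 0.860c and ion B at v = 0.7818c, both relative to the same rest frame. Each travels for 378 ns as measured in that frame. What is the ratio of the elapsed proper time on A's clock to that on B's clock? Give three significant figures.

τ_A/τ_B = 0.818

A: γ = 1/√(1 − 0.860²) = 1/√0.2604 = 1.960. B: γ = 1/√(1 − 0.7818²) = 1/√0.3888 = 1.604.
τ_A/τ_B = γ_B/γ_A = 1.604/1.960 = 0.8184, so τ_A/τ_B = 0.8184.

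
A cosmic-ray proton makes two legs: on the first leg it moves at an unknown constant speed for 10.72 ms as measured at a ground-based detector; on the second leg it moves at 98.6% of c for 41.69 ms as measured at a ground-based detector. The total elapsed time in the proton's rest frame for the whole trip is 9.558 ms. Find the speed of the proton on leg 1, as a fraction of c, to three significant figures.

β = 0.970

Leg 1: speed unknown; τ_1 = 10.72/γ_1.
Leg 2: β = 0.986; γ = 1/√(1 − 0.986²) = 1/√0.02780 = 5.997; τ_2 = 41.69/5.997 = 6.952 ms.
Total proper time: τ_1 + 6.952 = 9.558, so τ_1 = 9.558 − 6.952 = 2.606 ms.
γ_1 = 10.72/2.606 = 4.113; β = √(1 − 1/γ²) = √0.9409.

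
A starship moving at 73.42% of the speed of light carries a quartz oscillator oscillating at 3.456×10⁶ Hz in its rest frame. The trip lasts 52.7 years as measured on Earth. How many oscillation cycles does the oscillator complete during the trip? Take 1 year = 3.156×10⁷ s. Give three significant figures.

N = 3.90×10¹⁵

β = 0.7342; γ = 1/√(1 − 0.7342²) = 1/√0.4610 = 1.473
The oscillator's own cycle count is N = f × τ where τ is the proper time on the ship. τ = Δt/γ = 52.7/1.473 = 35.78 years = 1.129×10⁹ s.
N = 3.456×10⁶ × 1.129×10⁹ = 3.903×10¹⁵.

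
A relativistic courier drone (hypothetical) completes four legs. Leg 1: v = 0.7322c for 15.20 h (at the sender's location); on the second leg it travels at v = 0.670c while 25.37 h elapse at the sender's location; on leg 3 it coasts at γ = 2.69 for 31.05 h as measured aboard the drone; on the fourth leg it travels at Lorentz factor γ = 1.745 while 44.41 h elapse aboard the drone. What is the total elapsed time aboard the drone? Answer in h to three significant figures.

τ = 105 h

Leg 1: γ = 1/√(1 − 0.7322²) = 1/√0.4639 = 1.468; τ_1 = 15.20/1.468 = 10.35 h.
Leg 2: γ = 1/√(1 − 0.670²) = 1/√0.5511 = 1.347; τ_2 = 25.37/1.347 = 18.83 h.
Leg 3: 31.05 h is already measured aboard the drone.
Leg 4: 44.41 h is already measured aboard the drone.
Total: 10.35 + 18.83 + 31.05 + 44.41 h.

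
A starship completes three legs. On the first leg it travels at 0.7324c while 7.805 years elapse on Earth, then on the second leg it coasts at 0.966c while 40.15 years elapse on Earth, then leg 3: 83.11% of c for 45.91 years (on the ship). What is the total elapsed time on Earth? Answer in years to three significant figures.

Leg 1: 7.805 years is already measured on Earth.
Leg 2: 40.15 years is already measured on Earth.
Leg 3: β = 0.8311; γ = 1/√(1 − 0.8311²) = 1/√0.3093 = 1.798; Δt_3 = 1.798 × 45.91 = 82.55 years.
Total: 7.805 + 40.15 + 82.55 years.

Δt = 131 years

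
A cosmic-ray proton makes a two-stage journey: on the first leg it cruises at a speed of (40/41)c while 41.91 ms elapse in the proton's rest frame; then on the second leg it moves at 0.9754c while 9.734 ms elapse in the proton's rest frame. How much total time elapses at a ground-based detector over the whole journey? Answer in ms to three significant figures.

Leg 1: γ = 1/√(1 − (40/41)²) = 41/9 ≈ 4.556; Δt_1 = 4.556 × 41.91 = 190.9 ms.
Leg 2: γ = 1/√(1 − 0.9754²) = 1/√0.04859 = 4.536; Δt_2 = 4.536 × 9.734 = 44.16 ms.
Total: 190.9 + 44.16 ms.

Δt = 235 ms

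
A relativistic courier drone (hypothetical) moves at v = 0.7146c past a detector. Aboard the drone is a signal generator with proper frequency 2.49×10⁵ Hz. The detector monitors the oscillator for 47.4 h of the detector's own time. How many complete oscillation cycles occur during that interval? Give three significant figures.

γ = 1/√(1 − 0.7146²) = 1/√0.4893 = 1.430
During 47.4 h of lab time, the oscillator's proper time advances by τ = Δt/γ = 47.4/1.430 = 33.16 h = 1.194×10⁵ s.
N = f × τ = 2.49×10⁵ × 1.194×10⁵ = 2.972×10¹⁰.

N = 2.97×10¹⁰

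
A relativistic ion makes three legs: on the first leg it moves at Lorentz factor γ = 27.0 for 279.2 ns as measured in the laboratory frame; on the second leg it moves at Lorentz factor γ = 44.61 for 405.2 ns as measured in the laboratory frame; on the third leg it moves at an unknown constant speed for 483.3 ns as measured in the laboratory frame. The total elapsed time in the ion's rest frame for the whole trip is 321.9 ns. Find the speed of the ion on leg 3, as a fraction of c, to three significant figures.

Leg 1: γ = 27.0; τ_1 = 279.2/27.00 = 10.34 ns.
Leg 2: γ = 44.61; τ_2 = 405.2/44.61 = 9.083 ns.
Leg 3: speed unknown; τ_3 = 483.3/γ_3.
Total proper time: 10.34 + 9.083 + τ_3 = 321.9, so τ_3 = 321.9 − 19.42 = 302.5 ns.
γ_3 = 483.3/302.5 = 1.598; β = √(1 − 1/γ²) = √0.6083.

β = 0.780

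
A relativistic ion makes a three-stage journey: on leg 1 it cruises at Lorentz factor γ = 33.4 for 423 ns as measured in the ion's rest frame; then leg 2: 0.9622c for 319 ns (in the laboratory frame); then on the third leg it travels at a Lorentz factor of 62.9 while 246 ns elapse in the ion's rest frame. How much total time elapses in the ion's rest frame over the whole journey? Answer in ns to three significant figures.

Leg 1: 423 ns is already measured in the ion's rest frame.
Leg 2: γ = 1/√(1 − 0.9622²) = 1/√0.07417 = 3.672; τ_2 = 319/3.672 = 86.88 ns.
Leg 3: 246 ns is already measured in the ion's rest frame.
Total: 423.0 + 86.88 + 246.0 ns.

τ = 756 ns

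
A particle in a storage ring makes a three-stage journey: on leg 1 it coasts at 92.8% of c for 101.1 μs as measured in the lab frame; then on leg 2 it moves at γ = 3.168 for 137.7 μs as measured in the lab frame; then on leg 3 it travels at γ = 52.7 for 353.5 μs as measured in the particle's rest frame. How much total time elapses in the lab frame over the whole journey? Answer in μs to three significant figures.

Δt = 1.89×10⁴ μs

Leg 1: 101.1 μs is already measured in the lab frame.
Leg 2: 137.7 μs is already measured in the lab frame.
Leg 3: γ = 52.7; Δt_3 = 52.70 × 353.5 = 1.863×10⁴ μs.
Total: 101.1 + 137.7 + 1.863×10⁴ μs.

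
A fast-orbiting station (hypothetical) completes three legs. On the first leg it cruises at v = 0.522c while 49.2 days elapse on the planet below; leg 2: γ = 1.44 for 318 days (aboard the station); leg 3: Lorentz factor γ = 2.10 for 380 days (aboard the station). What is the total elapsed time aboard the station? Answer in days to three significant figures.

τ = 740 days

Leg 1: γ = 1/√(1 − 0.522²) = 1/√0.7275 = 1.172; τ_1 = 49.2/1.172 = 41.96 days.
Leg 2: 318 days is already measured aboard the station.
Leg 3: 380 days is already measured aboard the station.
Total: 41.96 + 318.0 + 380.0 days.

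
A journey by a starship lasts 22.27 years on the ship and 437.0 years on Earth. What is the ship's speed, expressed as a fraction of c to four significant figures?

The proper time is measured on the ship (both events occur at the ship's location); Δt is measured on Earth. γ = Δt/τ = 437.0/22.27 = 19.62.
β = √(1 − 1/γ²) = √(1 − 0.002597) = √0.9974

v = 0.9987c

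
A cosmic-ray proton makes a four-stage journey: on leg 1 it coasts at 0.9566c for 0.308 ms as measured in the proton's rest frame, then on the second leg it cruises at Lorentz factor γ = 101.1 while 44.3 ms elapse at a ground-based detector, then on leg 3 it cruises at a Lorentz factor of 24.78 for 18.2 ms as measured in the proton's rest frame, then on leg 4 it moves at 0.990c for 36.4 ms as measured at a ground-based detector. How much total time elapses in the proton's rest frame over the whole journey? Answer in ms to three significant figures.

τ = 24.1 ms

Leg 1: 0.308 ms is already measured in the proton's rest frame.
Leg 2: γ = 101.1; τ_2 = 44.3/101.1 = 0.4382 ms.
Leg 3: 18.2 ms is already measured in the proton's rest frame.
Leg 4: γ = 1/√(1 − 0.990²) = 1/√0.01990 = 7.089; τ_4 = 36.4/7.089 = 5.135 ms.
Total: 0.3080 + 0.4382 + 18.20 + 5.135 ms.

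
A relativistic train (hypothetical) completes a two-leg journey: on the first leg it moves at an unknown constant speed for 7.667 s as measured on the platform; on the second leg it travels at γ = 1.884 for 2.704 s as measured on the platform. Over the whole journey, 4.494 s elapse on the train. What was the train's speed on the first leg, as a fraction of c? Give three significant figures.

Leg 1: speed unknown; τ_1 = 7.667/γ_1.
Leg 2: γ = 1.884; τ_2 = 2.704/1.884 = 1.435 s.
Total proper time: τ_1 + 1.435 = 4.494, so τ_1 = 4.494 − 1.435 = 3.059 s.
γ_1 = 7.667/3.059 = 2.507; β = √(1 − 1/γ²) = √0.8408.

β = 0.917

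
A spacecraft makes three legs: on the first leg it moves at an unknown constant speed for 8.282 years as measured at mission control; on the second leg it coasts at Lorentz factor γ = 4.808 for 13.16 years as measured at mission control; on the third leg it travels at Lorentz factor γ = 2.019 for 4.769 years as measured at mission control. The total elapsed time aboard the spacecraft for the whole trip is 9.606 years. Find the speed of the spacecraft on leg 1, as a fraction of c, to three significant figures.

Leg 1: speed unknown; τ_1 = 8.282/γ_1.
Leg 2: γ = 4.808; τ_2 = 13.16/4.808 = 2.737 years.
Leg 3: γ = 2.019; τ_3 = 4.769/2.019 = 2.362 years.
Total proper time: τ_1 + 2.737 + 2.362 = 9.606, so τ_1 = 9.606 − 5.099 = 4.507 years.
γ_1 = 8.282/4.507 = 1.838; β = √(1 − 1/γ²) = √0.7039.

β = 0.839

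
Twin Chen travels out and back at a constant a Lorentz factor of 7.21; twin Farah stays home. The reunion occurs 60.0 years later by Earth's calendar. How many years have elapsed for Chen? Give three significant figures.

γ = 7.21
Chen's clock measures proper time along the trip: τ = Δt/γ = 60.0/7.210 years.

τ = 8.32 years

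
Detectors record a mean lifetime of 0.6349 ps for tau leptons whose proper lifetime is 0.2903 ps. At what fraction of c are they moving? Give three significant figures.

γ = Δt/τ₀ = 0.6349/0.2903 = 2.187
β = √(1 − 1/γ²) = √(1 − 0.2091) = √0.7909

v = 0.889c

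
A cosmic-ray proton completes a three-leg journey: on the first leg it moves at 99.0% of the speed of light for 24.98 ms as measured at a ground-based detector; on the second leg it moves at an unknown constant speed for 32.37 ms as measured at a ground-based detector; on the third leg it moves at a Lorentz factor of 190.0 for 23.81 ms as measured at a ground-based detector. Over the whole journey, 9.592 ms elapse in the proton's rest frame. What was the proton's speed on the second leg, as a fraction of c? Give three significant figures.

β = 0.983

Leg 1: β = 0.990; γ = 1/√(1 − 0.990²) = 1/√0.01990 = 7.089; τ_1 = 24.98/7.089 = 3.524 ms.
Leg 2: speed unknown; τ_2 = 32.37/γ_2.
Leg 3: γ = 190.0; τ_3 = 23.81/190.0 = 0.1253 ms.
Total proper time: 3.524 + τ_2 + 0.1253 = 9.592, so τ_2 = 9.592 − 3.649 = 5.943 ms.
γ_2 = 32.37/5.943 = 5.447; β = √(1 − 1/γ²) = √0.9663.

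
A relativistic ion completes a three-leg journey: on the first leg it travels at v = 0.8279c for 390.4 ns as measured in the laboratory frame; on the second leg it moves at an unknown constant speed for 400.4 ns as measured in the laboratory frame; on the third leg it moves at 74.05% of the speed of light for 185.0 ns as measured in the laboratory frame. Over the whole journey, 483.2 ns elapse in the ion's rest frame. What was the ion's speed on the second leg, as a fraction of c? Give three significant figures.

β = 0.937

Leg 1: γ = 1/√(1 − 0.8279²) = 1/√0.3146 = 1.783; τ_1 = 390.4/1.783 = 219.0 ns.
Leg 2: speed unknown; τ_2 = 400.4/γ_2.
Leg 3: β = 0.7405; γ = 1/√(1 − 0.7405²) = 1/√0.4517 = 1.488; τ_3 = 185.0/1.488 = 124.3 ns.
Total proper time: 219.0 + τ_2 + 124.3 = 483.2, so τ_2 = 483.2 − 343.3 = 139.9 ns.
γ_2 = 400.4/139.9 = 2.862; β = √(1 − 1/γ²) = √0.8779.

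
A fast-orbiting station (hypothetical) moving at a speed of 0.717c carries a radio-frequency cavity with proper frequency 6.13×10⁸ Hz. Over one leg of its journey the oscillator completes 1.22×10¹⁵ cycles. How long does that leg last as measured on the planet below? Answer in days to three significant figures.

γ = 1/√(1 − 0.717²) = 1/√0.4859 = 1.435
Proper time for N cycles: τ = N/f = 1.22×10¹⁵/(6.13×10⁸) = 1.990×10⁶ s = 23.03 days.
Lab-frame duration Δt = γτ = 1.435 × 23.03 = 33.05 days.

Δt = 33.0 days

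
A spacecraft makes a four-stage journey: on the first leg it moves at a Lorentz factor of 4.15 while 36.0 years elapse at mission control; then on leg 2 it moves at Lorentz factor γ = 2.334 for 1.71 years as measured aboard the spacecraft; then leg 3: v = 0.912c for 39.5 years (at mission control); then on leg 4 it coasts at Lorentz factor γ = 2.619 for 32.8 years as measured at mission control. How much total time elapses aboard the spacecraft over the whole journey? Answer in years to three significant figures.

Leg 1: γ = 4.15; τ_1 = 36.0/4.150 = 8.675 years.
Leg 2: 1.71 years is already measured aboard the spacecraft.
Leg 3: γ = 1/√(1 − 0.912²) = 1/√0.1683 = 2.438; τ_3 = 39.5/2.438 = 16.20 years.
Leg 4: γ = 2.619; τ_4 = 32.8/2.619 = 12.52 years.
Total: 8.675 + 1.710 + 16.20 + 12.52 years.

τ = 39.1 years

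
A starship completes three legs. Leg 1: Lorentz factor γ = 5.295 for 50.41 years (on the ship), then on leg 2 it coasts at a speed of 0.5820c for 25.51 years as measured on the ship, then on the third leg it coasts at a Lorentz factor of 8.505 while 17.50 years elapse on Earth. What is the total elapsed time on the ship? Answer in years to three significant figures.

Leg 1: 50.41 years is already measured on the ship.
Leg 2: 25.51 years is already measured on the ship.
Leg 3: γ = 8.505; τ_3 = 17.50/8.505 = 2.058 years.
Total: 50.41 + 25.51 + 2.058 years.

τ = 78.0 years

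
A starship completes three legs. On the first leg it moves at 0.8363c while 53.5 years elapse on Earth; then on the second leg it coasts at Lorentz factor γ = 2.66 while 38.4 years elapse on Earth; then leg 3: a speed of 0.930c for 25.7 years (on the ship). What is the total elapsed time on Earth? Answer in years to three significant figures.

Δt = 162 years

Leg 1: 53.5 years is already measured on Earth.
Leg 2: 38.4 years is already measured on Earth.
Leg 3: γ = 1/√(1 − 0.930²) = 1/√0.1351 = 2.721; Δt_3 = 2.721 × 25.7 = 69.92 years.
Total: 53.50 + 38.40 + 69.92 years.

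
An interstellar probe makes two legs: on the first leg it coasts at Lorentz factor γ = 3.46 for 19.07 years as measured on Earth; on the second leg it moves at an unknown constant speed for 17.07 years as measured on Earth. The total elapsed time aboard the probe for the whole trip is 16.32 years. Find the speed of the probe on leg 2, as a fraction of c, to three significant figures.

Leg 1: γ = 3.46; τ_1 = 19.07/3.460 = 5.512 years.
Leg 2: speed unknown; τ_2 = 17.07/γ_2.
Total proper time: 5.512 + τ_2 = 16.32, so τ_2 = 16.32 − 5.512 = 10.81 years.
γ_2 = 17.07/10.81 = 1.579; β = √(1 − 1/γ²) = √0.5991.

β = 0.774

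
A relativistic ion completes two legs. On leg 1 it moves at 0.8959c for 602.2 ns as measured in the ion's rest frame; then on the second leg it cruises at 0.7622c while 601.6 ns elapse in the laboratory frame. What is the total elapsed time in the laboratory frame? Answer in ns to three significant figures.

Leg 1: γ = 1/√(1 − 0.8959²) = 1/√0.1974 = 2.251; Δt_1 = 2.251 × 602.2 = 1356 ns.
Leg 2: 601.6 ns is already measured in the laboratory frame.
Total: 1356 + 601.6 ns.

Δt = 1960 ns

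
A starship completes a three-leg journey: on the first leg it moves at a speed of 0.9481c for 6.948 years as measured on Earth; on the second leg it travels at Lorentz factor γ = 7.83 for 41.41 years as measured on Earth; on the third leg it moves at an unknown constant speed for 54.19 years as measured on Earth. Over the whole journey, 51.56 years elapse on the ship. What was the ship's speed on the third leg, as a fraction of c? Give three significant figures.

Leg 1: γ = 1/√(1 − 0.9481²) = 1/√0.1011 = 3.145; τ_1 = 6.948/3.145 = 2.209 years.
Leg 2: γ = 7.83; τ_2 = 41.41/7.830 = 5.289 years.
Leg 3: speed unknown; τ_3 = 54.19/γ_3.
Total proper time: 2.209 + 5.289 + τ_3 = 51.56, so τ_3 = 51.56 − 7.498 = 44.06 years.
γ_3 = 54.19/44.06 = 1.230; β = √(1 − 1/γ²) = √0.3389.

β = 0.582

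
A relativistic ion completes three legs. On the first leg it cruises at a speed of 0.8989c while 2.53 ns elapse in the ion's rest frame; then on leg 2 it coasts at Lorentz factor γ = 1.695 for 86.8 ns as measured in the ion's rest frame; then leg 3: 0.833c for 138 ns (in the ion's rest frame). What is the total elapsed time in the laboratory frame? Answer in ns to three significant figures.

Δt = 402 ns

Leg 1: γ = 1/√(1 − 0.8989²) = 1/√0.1920 = 2.282; Δt_1 = 2.282 × 2.53 = 5.774 ns.
Leg 2: γ = 1.695; Δt_2 = 1.695 × 86.8 = 147.1 ns.
Leg 3: γ = 1/√(1 − 0.833²) = 1/√0.3061 = 1.807; Δt_3 = 1.807 × 138 = 249.4 ns.
Total: 5.774 + 147.1 + 249.4 ns.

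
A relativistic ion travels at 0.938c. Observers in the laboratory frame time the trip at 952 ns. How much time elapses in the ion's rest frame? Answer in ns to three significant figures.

γ = 1/√(1 − 0.938²) = 1/√0.1202 = 2.885
The interval measured in the laboratory frame is the dilated one; the clock in the ion's rest frame measures the proper time τ = Δt/γ = 952/2.885 ns.

τ = 330 ns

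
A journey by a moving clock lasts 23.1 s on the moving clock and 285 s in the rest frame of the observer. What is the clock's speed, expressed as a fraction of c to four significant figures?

The proper time is measured on the moving clock (both events occur at the clock's location); Δt is measured in the rest frame of the observer. γ = Δt/τ = 285/23.1 = 12.34.
β = √(1 − 1/γ²) = √(1 − 0.006570) = √0.9934

β = 0.9967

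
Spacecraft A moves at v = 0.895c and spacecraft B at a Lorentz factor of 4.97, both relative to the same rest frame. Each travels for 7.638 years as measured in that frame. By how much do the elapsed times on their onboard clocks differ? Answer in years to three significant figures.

|τ_A − τ_B| = 1.87 years

A: γ = 1/√(1 − 0.895²) = 1/√0.1990 = 2.242; τ_A = 7.638/2.242 = 3.407 years.
B: γ = 4.97; τ_B = 7.638/4.970 = 1.537 years.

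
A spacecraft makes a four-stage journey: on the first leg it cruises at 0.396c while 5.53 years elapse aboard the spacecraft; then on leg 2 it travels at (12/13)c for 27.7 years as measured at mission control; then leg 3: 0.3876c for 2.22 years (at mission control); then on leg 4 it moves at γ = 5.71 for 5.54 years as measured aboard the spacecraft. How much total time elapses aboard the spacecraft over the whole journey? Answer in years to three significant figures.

Leg 1: 5.53 years is already measured aboard the spacecraft.
Leg 2: γ = 1/√(1 − (12/13)²) = 13/5 = 2.600; τ_2 = 27.7/2.600 = 10.65 years.
Leg 3: γ = 1/√(1 − 0.3876²) = 1/√0.8498 = 1.085; τ_3 = 2.22/1.085 = 2.046 years.
Leg 4: 5.54 years is already measured aboard the spacecraft.
Total: 5.530 + 10.65 + 2.046 + 5.540 years.

τ = 23.8 years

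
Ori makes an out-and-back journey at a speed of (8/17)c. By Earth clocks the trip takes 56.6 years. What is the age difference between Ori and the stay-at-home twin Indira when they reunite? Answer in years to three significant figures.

γ = 1/√(1 − (8/17)²) = 17/15 ≈ 1.133
Ori's elapsed proper time: τ = 56.6/1.133 = 49.94 years.
Age gap = Δt − τ = 56.6 − 49.94 years.

Δt − τ = 6.66 years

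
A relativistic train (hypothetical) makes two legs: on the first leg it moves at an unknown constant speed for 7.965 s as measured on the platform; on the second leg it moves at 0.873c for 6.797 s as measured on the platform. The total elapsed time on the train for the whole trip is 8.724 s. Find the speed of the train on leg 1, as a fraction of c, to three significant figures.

Leg 1: speed unknown; τ_1 = 7.965/γ_1.
Leg 2: γ = 1/√(1 − 0.873²) = 1/√0.2379 = 2.050; τ_2 = 6.797/2.050 = 3.315 s.
Total proper time: τ_1 + 3.315 = 8.724, so τ_1 = 8.724 − 3.315 = 5.409 s.
γ_1 = 7.965/5.409 = 1.473; β = √(1 − 1/γ²) = √0.5388.

β = 0.734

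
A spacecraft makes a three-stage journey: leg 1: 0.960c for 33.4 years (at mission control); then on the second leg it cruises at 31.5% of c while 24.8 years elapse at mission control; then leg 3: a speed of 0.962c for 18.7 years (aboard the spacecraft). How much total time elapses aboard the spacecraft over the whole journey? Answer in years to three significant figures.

Leg 1: γ = 1/√(1 − 0.960²) = 25/7 ≈ 3.571; τ_1 = 33.4/3.571 = 9.352 years.
Leg 2: β = 0.315; γ = 1/√(1 − 0.315²) = 1/√0.9008 = 1.054; τ_2 = 24.8/1.054 = 23.54 years.
Leg 3: 18.7 years is already measured aboard the spacecraft.
Total: 9.352 + 23.54 + 18.70 years.

τ = 51.6 years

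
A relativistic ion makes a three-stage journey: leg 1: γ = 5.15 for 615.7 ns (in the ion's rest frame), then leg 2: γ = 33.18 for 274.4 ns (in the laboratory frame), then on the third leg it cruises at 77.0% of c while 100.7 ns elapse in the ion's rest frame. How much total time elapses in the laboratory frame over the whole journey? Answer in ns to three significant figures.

Leg 1: γ = 5.15; Δt_1 = 5.150 × 615.7 = 3171 ns.
Leg 2: 274.4 ns is already measured in the laboratory frame.
Leg 3: β = 0.770; γ = 1/√(1 − 0.770²) = 1/√0.4071 = 1.567; Δt_3 = 1.567 × 100.7 = 157.8 ns.
Total: 3171 + 274.4 + 157.8 ns.

Δt = 3600 ns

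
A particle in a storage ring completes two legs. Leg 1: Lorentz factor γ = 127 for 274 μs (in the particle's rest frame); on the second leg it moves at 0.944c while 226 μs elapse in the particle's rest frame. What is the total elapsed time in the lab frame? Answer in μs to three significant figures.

Leg 1: γ = 127; Δt_1 = 127.0 × 274 = 3.480×10⁴ μs.
Leg 2: γ = 1/√(1 − 0.944²) = 1/√0.1089 = 3.031; Δt_2 = 3.031 × 226 = 685.0 μs.
Total: 3.480×10⁴ + 685.0 μs.

Δt = 3.55×10⁴ μs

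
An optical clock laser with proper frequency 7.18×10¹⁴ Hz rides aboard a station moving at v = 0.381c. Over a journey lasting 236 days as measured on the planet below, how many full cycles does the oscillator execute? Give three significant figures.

γ = 1/√(1 − 0.381²) = 1/√0.8548 = 1.082
The oscillator's own cycle count is N = f × τ where τ is the proper time aboard the station. τ = Δt/γ = 236/1.082 = 218.2 days = 1.885×10⁷ s.
N = 7.18×10¹⁴ × 1.885×10⁷ = 1.354×10²².

N = 1.35×10²²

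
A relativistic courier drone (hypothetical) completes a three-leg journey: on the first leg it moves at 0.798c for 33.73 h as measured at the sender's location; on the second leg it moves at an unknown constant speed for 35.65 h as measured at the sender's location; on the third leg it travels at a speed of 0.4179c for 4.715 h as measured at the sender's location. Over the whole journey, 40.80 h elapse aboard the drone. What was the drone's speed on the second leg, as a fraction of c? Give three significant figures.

β = 0.891

Leg 1: γ = 1/√(1 − 0.798²) = 1/√0.3632 = 1.659; τ_1 = 33.73/1.659 = 20.33 h.
Leg 2: speed unknown; τ_2 = 35.65/γ_2.
Leg 3: γ = 1/√(1 − 0.4179²) = 1/√0.8254 = 1.101; τ_3 = 4.715/1.101 = 4.284 h.
Total proper time: 20.33 + τ_2 + 4.284 = 40.80, so τ_2 = 40.80 − 24.61 = 16.19 h.
γ_2 = 35.65/16.19 = 2.202; β = √(1 − 1/γ²) = √0.7938.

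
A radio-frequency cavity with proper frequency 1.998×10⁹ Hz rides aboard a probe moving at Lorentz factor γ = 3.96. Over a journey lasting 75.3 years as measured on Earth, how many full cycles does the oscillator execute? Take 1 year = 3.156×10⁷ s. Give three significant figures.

γ = 3.96
The oscillator's own cycle count is N = f × τ where τ is the proper time aboard the probe. τ = Δt/γ = 75.3/3.960 = 19.02 years = 6.001×10⁸ s.
N = 1.998×10⁹ × 6.001×10⁸ = 1.199×10¹⁸.

N = 1.20×10¹⁸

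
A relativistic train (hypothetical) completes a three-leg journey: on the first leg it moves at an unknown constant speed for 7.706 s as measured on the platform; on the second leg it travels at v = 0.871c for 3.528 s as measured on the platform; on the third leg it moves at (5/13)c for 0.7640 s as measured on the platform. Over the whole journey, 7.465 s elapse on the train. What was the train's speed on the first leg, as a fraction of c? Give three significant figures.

β = 0.758

Leg 1: speed unknown; τ_1 = 7.706/γ_1.
Leg 2: γ = 1/√(1 − 0.871²) = 1/√0.2414 = 2.035; τ_2 = 3.528/2.035 = 1.733 s.
Leg 3: γ = 1/√(1 − (5/13)²) = 13/12 ≈ 1.083; τ_3 = 0.7640/1.083 = 0.7052 s.
Total proper time: τ_1 + 1.733 + 0.7052 = 7.465, so τ_1 = 7.465 − 2.438 = 5.027 s.
γ_1 = 7.706/5.027 = 1.533; β = √(1 − 1/γ²) = √0.5745.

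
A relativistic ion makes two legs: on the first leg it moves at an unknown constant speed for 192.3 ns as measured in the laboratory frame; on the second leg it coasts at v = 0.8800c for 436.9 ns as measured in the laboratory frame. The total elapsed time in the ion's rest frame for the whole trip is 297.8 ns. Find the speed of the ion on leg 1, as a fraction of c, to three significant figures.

Leg 1: speed unknown; τ_1 = 192.3/γ_1.
Leg 2: γ = 1/√(1 − 0.8800²) = 1/√0.2256 = 2.105; τ_2 = 436.9/2.105 = 207.5 ns.
Total proper time: τ_1 + 207.5 = 297.8, so τ_1 = 297.8 − 207.5 = 90.28 ns.
γ_1 = 192.3/90.28 = 2.130; β = √(1 − 1/γ²) = √0.7796.

β = 0.883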